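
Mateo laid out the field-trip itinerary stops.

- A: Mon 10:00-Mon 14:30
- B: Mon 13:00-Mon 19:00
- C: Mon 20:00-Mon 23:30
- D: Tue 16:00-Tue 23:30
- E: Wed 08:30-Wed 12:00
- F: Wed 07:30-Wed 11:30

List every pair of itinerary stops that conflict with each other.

Check each pair: they overlap iff neither finishes before the other starts.
Sorted by start: A, B, C, D, F, E.
B starts before A ends → A and B overlap.
C starts after A ends, so nothing later overlaps A either.
C starts after B ends, so nothing later overlaps B either.
D starts after C ends, so nothing later overlaps C either.
F starts after D ends, so nothing later overlaps D either.
E starts before F ends → F and E overlap.

A & B, E & F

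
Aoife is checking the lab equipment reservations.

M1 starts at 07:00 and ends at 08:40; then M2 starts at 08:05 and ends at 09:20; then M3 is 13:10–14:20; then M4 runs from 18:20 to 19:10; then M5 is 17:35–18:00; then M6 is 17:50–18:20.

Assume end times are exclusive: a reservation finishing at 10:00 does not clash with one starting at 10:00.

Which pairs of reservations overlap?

M1 & M2, M5 & M6

Sorted by start: M1, M2, M3, M5, M6, M4.
M2 starts before M1 ends → M1 and M2 overlap.
M3 starts after M1 ends — done with M1.
M3 starts after M2 ends — done with M2.
M5 starts after M3 ends — done with M3.
M6 starts before M5 ends → M5 and M6 overlap.
M4 starts after M5 ends.
M4 starts exactly when M6 ends (back-to-back, no overlap).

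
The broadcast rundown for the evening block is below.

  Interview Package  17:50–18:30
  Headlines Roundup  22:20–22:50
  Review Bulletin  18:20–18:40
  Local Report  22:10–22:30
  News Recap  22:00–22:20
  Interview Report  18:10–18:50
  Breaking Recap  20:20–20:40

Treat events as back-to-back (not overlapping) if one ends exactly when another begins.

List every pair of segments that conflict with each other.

Check each pair: they overlap iff neither finishes before the other starts.
Sorted by start: Interview Package, Interview Report, Review Bulletin, Breaking Recap, News Recap, Local Report, Headlines Roundup.
Interview Report starts before Interview Package ends → Interview Package and Interview Report overlap.
Review Bulletin starts before Interview Package ends → Interview Package and Review Bulletin overlap.
Breaking Recap starts after Interview Package ends, so Interview Package has no further overlaps.
Review Bulletin starts before Interview Report ends → Interview Report and Review Bulletin overlap.
Breaking Recap starts after Interview Report ends, so Interview Report has no further overlaps.
Breaking Recap starts after Review Bulletin ends, so Review Bulletin has no further overlaps.
News Recap starts after Breaking Recap ends, so Breaking Recap has no further overlaps.
Local Report starts before News Recap ends → News Recap and Local Report overlap.
Headlines Roundup starts exactly when News Recap ends (back-to-back, no overlap).
Headlines Roundup starts before Local Report ends → Local Report and Headlines Roundup overlap.

Headlines Roundup & Local Report, Interview Package & Interview Report, Interview Package & Review Bulletin, Interview Report & Review Bulletin, Local Report & News Recap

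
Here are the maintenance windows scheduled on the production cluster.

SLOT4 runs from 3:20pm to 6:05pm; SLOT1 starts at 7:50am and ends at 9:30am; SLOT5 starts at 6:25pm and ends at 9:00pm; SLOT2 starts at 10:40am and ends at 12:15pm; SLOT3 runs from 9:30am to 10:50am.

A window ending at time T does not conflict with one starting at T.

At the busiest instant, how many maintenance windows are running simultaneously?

Sort all start/end points and keep a running count:
7:50am start SLOT1 → 1
9:30am end SLOT1 → 0
9:30am start SLOT3 → 1
10:40am start SLOT2 → 2
10:50am end SLOT3 → 1
12:15pm end SLOT2 → 0
3:20pm start SLOT4 → 1
6:05pm end SLOT4 → 0
6:25pm start SLOT5 → 1
9:00pm end SLOT5 → 0
Peak is 2, at 10:40am (SLOT2, SLOT3).

2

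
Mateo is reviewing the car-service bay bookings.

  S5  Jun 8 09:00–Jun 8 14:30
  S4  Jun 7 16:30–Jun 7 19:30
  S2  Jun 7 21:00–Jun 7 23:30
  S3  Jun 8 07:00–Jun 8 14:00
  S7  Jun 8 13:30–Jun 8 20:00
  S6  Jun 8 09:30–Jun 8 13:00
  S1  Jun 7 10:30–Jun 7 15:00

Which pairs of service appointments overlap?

S3 & S5, S3 & S6, S3 & S7, S5 & S6, S5 & S7

Sorted by start: S1, S4, S2, S3, S5, S6, S7.
S4 starts after S1 ends, so nothing later overlaps S1 either.
S2 starts after S4 ends, so nothing later overlaps S4 either.
S3 starts after S2 ends, so nothing later overlaps S2 either.
S5 starts before S3 ends → S3 and S5 overlap.
S6 starts before S3 ends → S3 and S6 overlap.
S7 starts before S3 ends → S3 and S7 overlap.
S6 starts before S5 ends → S5 and S6 overlap.
S7 starts before S5 ends → S5 and S7 overlap.
S7 starts after S6 ends.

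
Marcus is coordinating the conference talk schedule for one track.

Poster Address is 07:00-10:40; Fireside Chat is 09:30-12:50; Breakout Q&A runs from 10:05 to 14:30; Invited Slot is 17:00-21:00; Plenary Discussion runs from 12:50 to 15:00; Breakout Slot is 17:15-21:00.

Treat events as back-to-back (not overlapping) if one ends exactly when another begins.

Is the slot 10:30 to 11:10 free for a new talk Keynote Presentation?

Poster Address: starts 07:00 before Keynote Presentation ends 11:10, and ends 10:40 after Keynote Presentation starts 10:30 → overlap.
Fireside Chat: starts 09:30 before Keynote Presentation ends 11:10, and ends 12:50 after Keynote Presentation starts 10:30 → overlap.
Breakout Q&A: starts 10:05 before Keynote Presentation ends 11:10, and ends 14:30 after Keynote Presentation starts 10:30 → overlap.
Plenary Discussion: starts 12:50 at or after Keynote Presentation ends 11:10 → clear.
Invited Slot: starts 17:00 at or after Keynote Presentation ends 11:10 → clear.
Breakout Slot: starts 17:15 at or after Keynote Presentation ends 11:10 → clear.
Keynote Presentation overlaps Poster Address, Fireside Chat, Breakout Q&A.

No — it overlaps Breakout Q&A, Fireside Chat, Poster Address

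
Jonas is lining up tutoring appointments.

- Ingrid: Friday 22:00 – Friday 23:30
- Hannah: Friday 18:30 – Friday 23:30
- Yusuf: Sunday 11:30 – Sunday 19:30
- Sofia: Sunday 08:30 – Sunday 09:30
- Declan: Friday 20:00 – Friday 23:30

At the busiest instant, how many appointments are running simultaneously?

3

Sort all start/end points and keep a running count:
Friday 18:30 start Hannah → 1
Friday 20:00 start Declan → 2
Friday 22:00 start Ingrid → 3
Friday 23:30 end Declan → 2
Friday 23:30 end Hannah → 1
Friday 23:30 end Ingrid → 0
Sunday 08:30 start Sofia → 1
Sunday 09:30 end Sofia → 0
Sunday 11:30 start Yusuf → 1
Sunday 19:30 end Yusuf → 0
Peak is 3, at Friday 22:00 (Declan, Hannah, Ingrid).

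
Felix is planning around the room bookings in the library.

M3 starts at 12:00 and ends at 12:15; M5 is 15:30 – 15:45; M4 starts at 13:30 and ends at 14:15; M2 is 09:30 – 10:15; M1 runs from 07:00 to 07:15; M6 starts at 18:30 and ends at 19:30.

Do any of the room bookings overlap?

Sorted by start: M1, M2, M3, M4, M5, M6.
M2 starts after M1 ends; M1 is clear from here.
M3 starts after M2 ends; M2 is clear from here.
M4 starts after M3 ends; M3 is clear from here.
M5 starts after M4 ends; M4 is clear from here.
M6 starts after M5 ends.
Every pair is clear; the schedule has no overlaps.

No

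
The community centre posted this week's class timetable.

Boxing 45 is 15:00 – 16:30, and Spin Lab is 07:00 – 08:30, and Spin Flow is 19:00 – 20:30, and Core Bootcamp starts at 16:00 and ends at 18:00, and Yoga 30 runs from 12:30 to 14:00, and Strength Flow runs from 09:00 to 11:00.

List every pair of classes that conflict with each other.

Check each pair: they overlap iff neither finishes before the other starts.
Sorted by start: Spin Lab, Strength Flow, Yoga 30, Boxing 45, Core Bootcamp, Spin Flow.
Strength Flow starts after Spin Lab ends; Spin Lab is clear from here.
Yoga 30 starts after Strength Flow ends; Strength Flow is clear from here.
Boxing 45 starts after Yoga 30 ends; Yoga 30 is clear from here.
Core Bootcamp starts before Boxing 45 ends → Boxing 45 and Core Bootcamp overlap.
Spin Flow starts after Boxing 45 ends.
Spin Flow starts after Core Bootcamp ends.

Boxing 45 & Core Bootcamp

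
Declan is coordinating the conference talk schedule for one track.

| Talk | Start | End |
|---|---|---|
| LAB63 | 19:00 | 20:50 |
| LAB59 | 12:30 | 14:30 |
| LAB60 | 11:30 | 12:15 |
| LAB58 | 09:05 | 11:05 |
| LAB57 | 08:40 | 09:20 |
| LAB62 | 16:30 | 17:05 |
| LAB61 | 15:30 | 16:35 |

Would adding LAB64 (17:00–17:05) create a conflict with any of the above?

Yes — it overlaps LAB62

LAB57: ends 09:20 at or before LAB64 starts 17:00 → clear.
LAB58: ends 11:05 at or before LAB64 starts 17:00 → clear.
LAB60: ends 12:15 at or before LAB64 starts 17:00 → clear.
LAB59: ends 14:30 at or before LAB64 starts 17:00 → clear.
LAB61: ends 16:35 at or before LAB64 starts 17:00 → clear.
LAB62: starts 16:30 before LAB64 ends 17:05, and ends 17:05 after LAB64 starts 17:00 → overlap.
LAB63: starts 19:00 at or after LAB64 ends 17:05 → clear.
LAB64 overlaps LAB62.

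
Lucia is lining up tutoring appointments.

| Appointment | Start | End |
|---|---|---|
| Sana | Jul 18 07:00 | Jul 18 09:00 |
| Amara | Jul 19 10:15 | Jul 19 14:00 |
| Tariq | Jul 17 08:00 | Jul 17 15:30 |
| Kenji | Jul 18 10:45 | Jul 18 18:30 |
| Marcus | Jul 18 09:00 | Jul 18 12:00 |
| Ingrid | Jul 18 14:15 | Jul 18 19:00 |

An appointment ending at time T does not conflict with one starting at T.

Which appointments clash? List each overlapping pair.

Ingrid & Kenji, Kenji & Marcus

Sorted by start: Tariq, Sana, Marcus, Kenji, Ingrid, Amara.
Sana starts after Tariq ends, so Tariq has no further overlaps.
Marcus starts exactly when Sana ends (back-to-back, no overlap), so Sana has no further overlaps.
Kenji starts before Marcus ends → Marcus and Kenji overlap.
Ingrid starts after Marcus ends, so Marcus has no further overlaps.
Ingrid starts before Kenji ends → Kenji and Ingrid overlap.
Amara starts after Kenji ends.
Amara starts after Ingrid ends.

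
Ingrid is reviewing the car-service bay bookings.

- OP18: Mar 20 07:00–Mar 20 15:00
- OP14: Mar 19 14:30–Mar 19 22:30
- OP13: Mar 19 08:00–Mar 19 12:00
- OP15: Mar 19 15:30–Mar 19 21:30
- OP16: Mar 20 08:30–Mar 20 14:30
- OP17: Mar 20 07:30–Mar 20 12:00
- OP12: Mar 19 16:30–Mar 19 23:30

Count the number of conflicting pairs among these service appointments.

6

Sorted by start: OP13, OP14, OP15, OP12, OP18, OP17, OP16.
OP14 starts after OP13 ends; OP13 is clear from here.
OP15 starts before OP14 ends → OP14 and OP15 overlap.
OP12 starts before OP14 ends → OP14 and OP12 overlap.
OP18 starts after OP14 ends; OP14 is clear from here.
OP12 starts before OP15 ends → OP15 and OP12 overlap.
OP18 starts after OP15 ends; OP15 is clear from here.
OP18 starts after OP12 ends; OP12 is clear from here.
OP17 starts before OP18 ends → OP18 and OP17 overlap.
OP16 starts before OP18 ends → OP18 and OP16 overlap.
OP16 starts before OP17 ends → OP17 and OP16 overlap.
Overlapping pairs: OP12 & OP14, OP12 & OP15, OP14 & OP15, OP16 & OP17, OP16 & OP18, OP17 & OP18 — 6 in total.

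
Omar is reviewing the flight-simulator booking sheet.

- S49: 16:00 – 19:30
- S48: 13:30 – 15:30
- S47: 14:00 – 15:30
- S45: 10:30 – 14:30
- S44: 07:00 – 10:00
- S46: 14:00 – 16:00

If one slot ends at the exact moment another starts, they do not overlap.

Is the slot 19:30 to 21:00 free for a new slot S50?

S44: ends 10:00 at or before S50 starts 19:30 → clear.
S45: ends 14:30 at or before S50 starts 19:30 → clear.
S48: ends 15:30 at or before S50 starts 19:30 → clear.
S46: ends 16:00 at or before S50 starts 19:30 → clear.
S47: ends 15:30 at or before S50 starts 19:30 → clear.
S49: ends 19:30 at or before S50 starts 19:30 → clear.

Yes — the slot is free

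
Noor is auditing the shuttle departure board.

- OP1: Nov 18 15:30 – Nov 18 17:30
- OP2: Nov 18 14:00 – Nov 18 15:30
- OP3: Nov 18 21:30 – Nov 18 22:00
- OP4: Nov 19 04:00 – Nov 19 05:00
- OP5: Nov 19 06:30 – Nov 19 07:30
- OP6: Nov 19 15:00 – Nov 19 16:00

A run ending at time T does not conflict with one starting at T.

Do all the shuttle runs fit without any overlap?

Two intervals overlap when each starts before the other ends.
Sorted by start: OP2, OP1, OP3, OP4, OP5, OP6.
OP1 starts exactly when OP2 ends (back-to-back, no overlap) — done with OP2.
OP3 starts after OP1 ends — done with OP1.
OP4 starts after OP3 ends — done with OP3.
OP5 starts after OP4 ends — done with OP4.
OP6 starts after OP5 ends.
Every pair is clear; the schedule has no overlaps.

Yes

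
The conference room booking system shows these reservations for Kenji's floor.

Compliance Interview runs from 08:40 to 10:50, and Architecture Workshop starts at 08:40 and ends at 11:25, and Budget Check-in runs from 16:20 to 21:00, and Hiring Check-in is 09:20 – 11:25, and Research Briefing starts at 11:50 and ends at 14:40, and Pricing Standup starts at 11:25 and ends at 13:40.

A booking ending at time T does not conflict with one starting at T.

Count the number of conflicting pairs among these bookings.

Sorted by start: Compliance Interview, Architecture Workshop, Hiring Check-in, Pricing Standup, Research Briefing, Budget Check-in.
Architecture Workshop starts before Compliance Interview ends → Compliance Interview and Architecture Workshop overlap.
Hiring Check-in starts before Compliance Interview ends → Compliance Interview and Hiring Check-in overlap.
Pricing Standup starts after Compliance Interview ends — done with Compliance Interview.
Hiring Check-in starts before Architecture Workshop ends → Architecture Workshop and Hiring Check-in overlap.
Pricing Standup starts exactly when Architecture Workshop ends (back-to-back, no overlap) — done with Architecture Workshop.
Pricing Standup starts exactly when Hiring Check-in ends (back-to-back, no overlap) — done with Hiring Check-in.
Research Briefing starts before Pricing Standup ends → Pricing Standup and Research Briefing overlap.
Budget Check-in starts after Pricing Standup ends.
Budget Check-in starts after Research Briefing ends.
Overlapping pairs: Architecture Workshop & Compliance Interview, Architecture Workshop & Hiring Check-in, Compliance Interview & Hiring Check-in, Pricing Standup & Research Briefing — 4 in total.

4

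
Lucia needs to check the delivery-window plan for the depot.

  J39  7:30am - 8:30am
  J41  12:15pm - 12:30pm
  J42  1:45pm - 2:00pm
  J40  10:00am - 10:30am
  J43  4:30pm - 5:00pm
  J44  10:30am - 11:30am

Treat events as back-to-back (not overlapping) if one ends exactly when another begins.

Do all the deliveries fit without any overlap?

Sorted by start: J39, J40, J44, J41, J42, J43.
J40 starts after J39 ends — done with J39.
J44 starts exactly when J40 ends (back-to-back, no overlap) — done with J40.
J41 starts after J44 ends — done with J44.
J42 starts after J41 ends — done with J41.
J43 starts after J42 ends.
Every pair is clear; the schedule has no overlaps.

Yes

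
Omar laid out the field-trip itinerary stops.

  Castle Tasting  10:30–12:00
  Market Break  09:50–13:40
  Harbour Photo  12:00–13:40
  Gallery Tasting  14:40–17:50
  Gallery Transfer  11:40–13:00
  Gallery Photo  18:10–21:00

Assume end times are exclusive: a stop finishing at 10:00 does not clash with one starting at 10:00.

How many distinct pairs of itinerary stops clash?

5

Two intervals overlap when each starts before the other ends.
Sorted by start: Market Break, Castle Tasting, Gallery Transfer, Harbour Photo, Gallery Tasting, Gallery Photo.
Castle Tasting starts before Market Break ends → Market Break and Castle Tasting overlap.
Gallery Transfer starts before Market Break ends → Market Break and Gallery Transfer overlap.
Harbour Photo starts before Market Break ends → Market Break and Harbour Photo overlap.
Gallery Tasting starts after Market Break ends; Market Break is clear from here.
Gallery Transfer starts before Castle Tasting ends → Castle Tasting and Gallery Transfer overlap.
Harbour Photo starts exactly when Castle Tasting ends (back-to-back, no overlap); Castle Tasting is clear from here.
Harbour Photo starts before Gallery Transfer ends → Gallery Transfer and Harbour Photo overlap.
Gallery Tasting starts after Gallery Transfer ends; Gallery Transfer is clear from here.
Gallery Tasting starts after Harbour Photo ends; Harbour Photo is clear from here.
Gallery Photo starts after Gallery Tasting ends.
Overlapping pairs: Castle Tasting & Gallery Transfer, Castle Tasting & Market Break, Gallery Transfer & Harbour Photo, Gallery Transfer & Market Break, Harbour Photo & Market Break — 5 in total.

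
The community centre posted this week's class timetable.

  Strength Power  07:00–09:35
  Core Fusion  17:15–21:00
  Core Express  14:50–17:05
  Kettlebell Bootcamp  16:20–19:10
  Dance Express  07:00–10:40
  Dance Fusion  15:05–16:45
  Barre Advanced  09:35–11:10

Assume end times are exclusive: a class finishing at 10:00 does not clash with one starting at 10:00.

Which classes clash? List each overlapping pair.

Barre Advanced & Dance Express, Core Express & Dance Fusion, Core Express & Kettlebell Bootcamp, Core Fusion & Kettlebell Bootcamp, Dance Express & Strength Power, Dance Fusion & Kettlebell Bootcamp

Sorted by start: Strength Power, Dance Express, Barre Advanced, Core Express, Dance Fusion, Kettlebell Bootcamp, Core Fusion.
Dance Express starts before Strength Power ends → Strength Power and Dance Express overlap.
Barre Advanced starts exactly when Strength Power ends (back-to-back, no overlap), so Strength Power has no further overlaps.
Barre Advanced starts before Dance Express ends → Dance Express and Barre Advanced overlap.
Core Express starts after Dance Express ends, so Dance Express has no further overlaps.
Core Express starts after Barre Advanced ends, so Barre Advanced has no further overlaps.
Dance Fusion starts before Core Express ends → Core Express and Dance Fusion overlap.
Kettlebell Bootcamp starts before Core Express ends → Core Express and Kettlebell Bootcamp overlap.
Core Fusion starts after Core Express ends.
Kettlebell Bootcamp starts before Dance Fusion ends → Dance Fusion and Kettlebell Bootcamp overlap.
Core Fusion starts after Dance Fusion ends.
Core Fusion starts before Kettlebell Bootcamp ends → Kettlebell Bootcamp and Core Fusion overlap.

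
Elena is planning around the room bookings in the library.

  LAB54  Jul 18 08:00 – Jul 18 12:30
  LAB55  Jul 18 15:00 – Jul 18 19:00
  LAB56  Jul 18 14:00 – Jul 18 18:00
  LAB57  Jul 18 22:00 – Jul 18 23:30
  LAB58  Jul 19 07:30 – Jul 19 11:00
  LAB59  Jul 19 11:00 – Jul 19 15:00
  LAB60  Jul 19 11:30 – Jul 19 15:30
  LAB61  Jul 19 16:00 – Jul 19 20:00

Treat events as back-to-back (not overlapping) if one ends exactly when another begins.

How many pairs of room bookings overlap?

Sorted by start: LAB54, LAB56, LAB55, LAB57, LAB58, LAB59, LAB60, LAB61.
LAB56 starts after LAB54 ends, so nothing later overlaps LAB54 either.
LAB55 starts before LAB56 ends → LAB56 and LAB55 overlap.
LAB57 starts after LAB56 ends, so nothing later overlaps LAB56 either.
LAB57 starts after LAB55 ends, so nothing later overlaps LAB55 either.
LAB58 starts after LAB57 ends, so nothing later overlaps LAB57 either.
LAB59 starts exactly when LAB58 ends (back-to-back, no overlap), so nothing later overlaps LAB58 either.
LAB60 starts before LAB59 ends → LAB59 and LAB60 overlap.
LAB61 starts after LAB59 ends.
LAB61 starts after LAB60 ends.
Overlapping pairs: LAB55 & LAB56, LAB59 & LAB60 — 2 in total.

2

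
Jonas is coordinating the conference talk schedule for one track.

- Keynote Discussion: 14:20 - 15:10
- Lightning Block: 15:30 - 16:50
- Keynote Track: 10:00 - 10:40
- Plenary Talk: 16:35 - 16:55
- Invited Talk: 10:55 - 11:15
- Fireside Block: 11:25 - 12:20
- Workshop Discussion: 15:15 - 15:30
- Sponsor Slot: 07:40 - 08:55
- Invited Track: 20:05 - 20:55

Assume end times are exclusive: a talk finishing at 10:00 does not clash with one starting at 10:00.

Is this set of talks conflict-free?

No

Two intervals overlap when each starts before the other ends.
Sorted by start: Sponsor Slot, Keynote Track, Invited Talk, Fireside Block, Keynote Discussion, Workshop Discussion, Lightning Block, Plenary Talk, Invited Track.
Keynote Track starts after Sponsor Slot ends — done with Sponsor Slot.
Invited Talk starts after Keynote Track ends — done with Keynote Track.
Fireside Block starts after Invited Talk ends — done with Invited Talk.
Keynote Discussion starts after Fireside Block ends — done with Fireside Block.
Workshop Discussion starts after Keynote Discussion ends — done with Keynote Discussion.
Lightning Block starts exactly when Workshop Discussion ends (back-to-back, no overlap) — done with Workshop Discussion.
Plenary Talk starts before Lightning Block ends → Lightning Block and Plenary Talk overlap.
That's a conflict, so the schedule is not conflict-free.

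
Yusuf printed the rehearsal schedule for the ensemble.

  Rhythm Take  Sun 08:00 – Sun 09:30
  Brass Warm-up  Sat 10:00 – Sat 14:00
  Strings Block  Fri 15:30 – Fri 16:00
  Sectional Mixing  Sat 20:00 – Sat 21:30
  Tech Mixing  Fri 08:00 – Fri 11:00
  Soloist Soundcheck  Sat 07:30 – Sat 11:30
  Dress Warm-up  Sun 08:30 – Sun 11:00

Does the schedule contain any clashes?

Two intervals overlap when each starts before the other ends.
Sorted by start: Tech Mixing, Strings Block, Soloist Soundcheck, Brass Warm-up, Sectional Mixing, Rhythm Take, Dress Warm-up.
Strings Block starts after Tech Mixing ends — done with Tech Mixing.
Soloist Soundcheck starts after Strings Block ends — done with Strings Block.
Brass Warm-up starts before Soloist Soundcheck ends → Soloist Soundcheck and Brass Warm-up overlap.
That's a conflict, so the schedule is not conflict-free.

Yes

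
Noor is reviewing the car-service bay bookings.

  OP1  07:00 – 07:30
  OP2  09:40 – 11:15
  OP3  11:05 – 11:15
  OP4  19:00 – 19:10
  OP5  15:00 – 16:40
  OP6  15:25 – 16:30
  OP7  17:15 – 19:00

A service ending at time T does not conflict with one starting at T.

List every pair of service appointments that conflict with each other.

Sorted by start: OP1, OP2, OP3, OP5, OP6, OP7, OP4.
OP2 starts after OP1 ends; OP1 is clear from here.
OP3 starts before OP2 ends → OP2 and OP3 overlap.
OP5 starts after OP2 ends; OP2 is clear from here.
OP5 starts after OP3 ends; OP3 is clear from here.
OP6 starts before OP5 ends → OP5 and OP6 overlap.
OP7 starts after OP5 ends; OP5 is clear from here.
OP7 starts after OP6 ends; OP6 is clear from here.
OP4 starts exactly when OP7 ends (back-to-back, no overlap).

OP2 & OP3, OP5 & OP6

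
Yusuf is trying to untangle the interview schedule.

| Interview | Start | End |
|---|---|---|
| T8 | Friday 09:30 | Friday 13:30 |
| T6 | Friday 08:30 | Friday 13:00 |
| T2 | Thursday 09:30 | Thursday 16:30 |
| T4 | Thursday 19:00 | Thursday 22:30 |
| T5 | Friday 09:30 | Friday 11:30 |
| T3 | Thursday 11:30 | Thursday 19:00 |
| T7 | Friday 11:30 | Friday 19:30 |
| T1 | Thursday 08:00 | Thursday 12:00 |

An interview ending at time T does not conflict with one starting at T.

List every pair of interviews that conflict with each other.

T1 & T2, T1 & T3, T2 & T3, T5 & T6, T5 & T8, T6 & T7, T6 & T8, T7 & T8

Sorted by start: T1, T2, T3, T4, T6, T5, T8, T7.
T2 starts before T1 ends → T1 and T2 overlap.
T3 starts before T1 ends → T1 and T3 overlap.
T4 starts after T1 ends, so nothing later overlaps T1 either.
T3 starts before T2 ends → T2 and T3 overlap.
T4 starts after T2 ends, so nothing later overlaps T2 either.
T4 starts exactly when T3 ends (back-to-back, no overlap), so nothing later overlaps T3 either.
T6 starts after T4 ends, so nothing later overlaps T4 either.
T5 starts before T6 ends → T6 and T5 overlap.
T8 starts before T6 ends → T6 and T8 overlap.
T7 starts before T6 ends → T6 and T7 overlap.
T8 starts before T5 ends → T5 and T8 overlap.
T7 starts exactly when T5 ends (back-to-back, no overlap).
T7 starts before T8 ends → T8 and T7 overlap.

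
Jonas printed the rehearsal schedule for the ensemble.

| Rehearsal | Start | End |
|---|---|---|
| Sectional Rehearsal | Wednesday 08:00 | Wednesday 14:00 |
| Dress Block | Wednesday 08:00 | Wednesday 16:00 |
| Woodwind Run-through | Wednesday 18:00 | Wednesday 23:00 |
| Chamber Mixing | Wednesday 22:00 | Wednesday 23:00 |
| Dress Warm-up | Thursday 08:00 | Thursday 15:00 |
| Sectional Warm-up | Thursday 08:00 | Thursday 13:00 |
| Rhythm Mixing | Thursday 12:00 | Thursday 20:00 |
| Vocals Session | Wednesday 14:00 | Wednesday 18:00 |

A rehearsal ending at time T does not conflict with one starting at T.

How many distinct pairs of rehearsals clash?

6

Sorted by start: Sectional Rehearsal, Dress Block, Vocals Session, Woodwind Run-through, Chamber Mixing, Dress Warm-up, Sectional Warm-up, Rhythm Mixing.
Dress Block starts before Sectional Rehearsal ends → Sectional Rehearsal and Dress Block overlap.
Vocals Session starts exactly when Sectional Rehearsal ends (back-to-back, no overlap) — done with Sectional Rehearsal.
Vocals Session starts before Dress Block ends → Dress Block and Vocals Session overlap.
Woodwind Run-through starts after Dress Block ends — done with Dress Block.
Woodwind Run-through starts exactly when Vocals Session ends (back-to-back, no overlap) — done with Vocals Session.
Chamber Mixing starts before Woodwind Run-through ends → Woodwind Run-through and Chamber Mixing overlap.
Dress Warm-up starts after Woodwind Run-through ends — done with Woodwind Run-through.
Dress Warm-up starts after Chamber Mixing ends — done with Chamber Mixing.
Sectional Warm-up starts before Dress Warm-up ends → Dress Warm-up and Sectional Warm-up overlap.
Rhythm Mixing starts before Dress Warm-up ends → Dress Warm-up and Rhythm Mixing overlap.
Rhythm Mixing starts before Sectional Warm-up ends → Sectional Warm-up and Rhythm Mixing overlap.
Overlapping pairs: Chamber Mixing & Woodwind Run-through, Dress Block & Sectional Rehearsal, Dress Block & Vocals Session, Dress Warm-up & Rhythm Mixing, Dress Warm-up & Sectional Warm-up, Rhythm Mixing & Sectional Warm-up — 6 in total.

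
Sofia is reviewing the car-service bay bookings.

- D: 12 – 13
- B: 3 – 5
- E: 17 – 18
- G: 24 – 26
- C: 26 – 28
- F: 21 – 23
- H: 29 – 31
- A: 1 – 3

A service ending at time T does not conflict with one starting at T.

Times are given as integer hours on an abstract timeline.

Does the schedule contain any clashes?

Sorted by start: A, B, D, E, F, G, C, H.
B starts exactly when A ends (back-to-back, no overlap), so A has no further overlaps.
D starts after B ends, so B has no further overlaps.
E starts after D ends, so D has no further overlaps.
F starts after E ends, so E has no further overlaps.
G starts after F ends, so F has no further overlaps.
C starts exactly when G ends (back-to-back, no overlap), so G has no further overlaps.
H starts after C ends.
Every pair is clear; the schedule has no overlaps.

No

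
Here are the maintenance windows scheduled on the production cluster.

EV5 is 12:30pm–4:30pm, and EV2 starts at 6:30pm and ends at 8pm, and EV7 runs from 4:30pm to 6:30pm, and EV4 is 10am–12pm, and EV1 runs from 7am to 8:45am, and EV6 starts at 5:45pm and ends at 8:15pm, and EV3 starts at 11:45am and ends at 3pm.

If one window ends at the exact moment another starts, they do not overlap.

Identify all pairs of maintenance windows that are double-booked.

EV2 & EV6, EV3 & EV4, EV3 & EV5, EV6 & EV7

Sorted by start: EV1, EV4, EV3, EV5, EV7, EV6, EV2.
EV4 starts after EV1 ends; EV1 is clear from here.
EV3 starts before EV4 ends → EV4 and EV3 overlap.
EV5 starts after EV4 ends; EV4 is clear from here.
EV5 starts before EV3 ends → EV3 and EV5 overlap.
EV7 starts after EV3 ends; EV3 is clear from here.
EV7 starts exactly when EV5 ends (back-to-back, no overlap); EV5 is clear from here.
EV6 starts before EV7 ends → EV7 and EV6 overlap.
EV2 starts exactly when EV7 ends (back-to-back, no overlap).
EV2 starts before EV6 ends → EV6 and EV2 overlap.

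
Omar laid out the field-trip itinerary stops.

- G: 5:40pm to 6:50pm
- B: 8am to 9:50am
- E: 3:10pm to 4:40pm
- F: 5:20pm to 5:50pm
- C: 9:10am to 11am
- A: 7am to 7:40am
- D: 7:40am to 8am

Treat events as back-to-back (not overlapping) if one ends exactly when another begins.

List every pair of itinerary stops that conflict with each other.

Two intervals overlap when each starts before the other ends.
Sorted by start: A, D, B, C, E, F, G.
D starts exactly when A ends (back-to-back, no overlap) — done with A.
B starts exactly when D ends (back-to-back, no overlap) — done with D.
C starts before B ends → B and C overlap.
E starts after B ends — done with B.
E starts after C ends — done with C.
F starts after E ends — done with E.
G starts before F ends → F and G overlap.

B & C, F & G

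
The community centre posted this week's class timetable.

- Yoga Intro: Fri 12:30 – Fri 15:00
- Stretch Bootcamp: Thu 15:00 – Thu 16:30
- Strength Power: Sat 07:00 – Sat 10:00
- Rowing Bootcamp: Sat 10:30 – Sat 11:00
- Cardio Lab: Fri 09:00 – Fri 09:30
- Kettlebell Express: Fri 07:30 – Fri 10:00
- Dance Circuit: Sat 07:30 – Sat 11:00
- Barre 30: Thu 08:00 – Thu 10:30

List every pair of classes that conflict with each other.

Cardio Lab & Kettlebell Express, Dance Circuit & Rowing Bootcamp, Dance Circuit & Strength Power

Sorted by start: Barre 30, Stretch Bootcamp, Kettlebell Express, Cardio Lab, Yoga Intro, Strength Power, Dance Circuit, Rowing Bootcamp.
Stretch Bootcamp starts after Barre 30 ends; Barre 30 is clear from here.
Kettlebell Express starts after Stretch Bootcamp ends; Stretch Bootcamp is clear from here.
Cardio Lab starts before Kettlebell Express ends → Kettlebell Express and Cardio Lab overlap.
Yoga Intro starts after Kettlebell Express ends; Kettlebell Express is clear from here.
Yoga Intro starts after Cardio Lab ends; Cardio Lab is clear from here.
Strength Power starts after Yoga Intro ends; Yoga Intro is clear from here.
Dance Circuit starts before Strength Power ends → Strength Power and Dance Circuit overlap.
Rowing Bootcamp starts after Strength Power ends.
Rowing Bootcamp starts before Dance Circuit ends → Dance Circuit and Rowing Bootcamp overlap.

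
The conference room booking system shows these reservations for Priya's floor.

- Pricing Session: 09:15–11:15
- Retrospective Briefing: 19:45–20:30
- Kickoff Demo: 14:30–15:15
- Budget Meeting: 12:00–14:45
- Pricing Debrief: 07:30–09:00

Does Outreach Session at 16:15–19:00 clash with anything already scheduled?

Pricing Debrief: ends 09:00 at or before Outreach Session starts 16:15 → clear.
Pricing Session: ends 11:15 at or before Outreach Session starts 16:15 → clear.
Budget Meeting: ends 14:45 at or before Outreach Session starts 16:15 → clear.
Kickoff Demo: ends 15:15 at or before Outreach Session starts 16:15 → clear.
Retrospective Briefing: starts 19:45 at or after Outreach Session ends 19:00 → clear.

No — it doesn't clash with anything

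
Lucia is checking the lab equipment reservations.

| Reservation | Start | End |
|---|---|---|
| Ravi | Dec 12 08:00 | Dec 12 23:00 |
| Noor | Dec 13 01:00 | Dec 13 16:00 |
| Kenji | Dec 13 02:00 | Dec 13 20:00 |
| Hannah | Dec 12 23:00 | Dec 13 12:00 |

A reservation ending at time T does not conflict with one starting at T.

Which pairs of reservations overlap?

Hannah & Kenji, Hannah & Noor, Kenji & Noor

Sorted by start: Ravi, Hannah, Noor, Kenji.
Hannah starts exactly when Ravi ends (back-to-back, no overlap); Ravi is clear from here.
Noor starts before Hannah ends → Hannah and Noor overlap.
Kenji starts before Hannah ends → Hannah and Kenji overlap.
Kenji starts before Noor ends → Noor and Kenji overlap.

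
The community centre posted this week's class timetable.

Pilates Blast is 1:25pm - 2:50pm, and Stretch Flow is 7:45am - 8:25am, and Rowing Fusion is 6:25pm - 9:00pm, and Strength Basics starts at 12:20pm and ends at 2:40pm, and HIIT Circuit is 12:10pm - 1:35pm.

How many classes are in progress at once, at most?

3

Sort all start/end points and keep a running count:
7:45am start Stretch Flow → 1
8:25am end Stretch Flow → 0
12:10pm start HIIT Circuit → 1
12:20pm start Strength Basics → 2
1:25pm start Pilates Blast → 3
1:35pm end HIIT Circuit → 2
2:40pm end Strength Basics → 1
2:50pm end Pilates Blast → 0
6:25pm start Rowing Fusion → 1
9:00pm end Rowing Fusion → 0
Peak is 3, at 1:25pm (HIIT Circuit, Pilates Blast, Strength Basics).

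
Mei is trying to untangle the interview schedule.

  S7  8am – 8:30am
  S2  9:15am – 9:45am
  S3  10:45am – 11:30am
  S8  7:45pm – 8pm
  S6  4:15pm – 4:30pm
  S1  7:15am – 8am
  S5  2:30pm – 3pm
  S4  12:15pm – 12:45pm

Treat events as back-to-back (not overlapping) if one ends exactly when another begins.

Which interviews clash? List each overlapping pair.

Sorted by start: S1, S7, S2, S3, S4, S5, S6, S8.
S7 starts exactly when S1 ends (back-to-back, no overlap), so nothing later overlaps S1 either.
S2 starts after S7 ends, so nothing later overlaps S7 either.
S3 starts after S2 ends, so nothing later overlaps S2 either.
S4 starts after S3 ends, so nothing later overlaps S3 either.
S5 starts after S4 ends, so nothing later overlaps S4 either.
S6 starts after S5 ends, so nothing later overlaps S5 either.
S8 starts after S6 ends.

none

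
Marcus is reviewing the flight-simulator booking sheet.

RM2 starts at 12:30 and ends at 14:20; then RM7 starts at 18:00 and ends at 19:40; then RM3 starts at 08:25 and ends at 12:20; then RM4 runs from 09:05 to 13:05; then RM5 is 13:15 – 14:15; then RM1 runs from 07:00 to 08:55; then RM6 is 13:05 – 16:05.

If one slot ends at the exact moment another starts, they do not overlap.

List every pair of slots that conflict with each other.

RM1 & RM3, RM2 & RM4, RM2 & RM5, RM2 & RM6, RM3 & RM4, RM5 & RM6

Sorted by start: RM1, RM3, RM4, RM2, RM6, RM5, RM7.
RM3 starts before RM1 ends → RM1 and RM3 overlap.
RM4 starts after RM1 ends; RM1 is clear from here.
RM4 starts before RM3 ends → RM3 and RM4 overlap.
RM2 starts after RM3 ends; RM3 is clear from here.
RM2 starts before RM4 ends → RM4 and RM2 overlap.
RM6 starts exactly when RM4 ends (back-to-back, no overlap); RM4 is clear from here.
RM6 starts before RM2 ends → RM2 and RM6 overlap.
RM5 starts before RM2 ends → RM2 and RM5 overlap.
RM7 starts after RM2 ends.
RM5 starts before RM6 ends → RM6 and RM5 overlap.
RM7 starts after RM6 ends.
RM7 starts after RM5 ends.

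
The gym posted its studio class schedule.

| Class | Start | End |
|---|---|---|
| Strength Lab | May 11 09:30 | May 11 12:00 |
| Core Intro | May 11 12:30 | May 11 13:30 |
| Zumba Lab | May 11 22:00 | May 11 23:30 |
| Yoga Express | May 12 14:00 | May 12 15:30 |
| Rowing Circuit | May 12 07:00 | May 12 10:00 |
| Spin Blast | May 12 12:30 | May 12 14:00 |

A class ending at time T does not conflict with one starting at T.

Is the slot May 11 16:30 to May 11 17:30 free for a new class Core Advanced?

Strength Lab: ends May 11 12:00 at or before Core Advanced starts May 11 16:30 → clear.
Core Intro: ends May 11 13:30 at or before Core Advanced starts May 11 16:30 → clear.
Zumba Lab: starts May 11 22:00 at or after Core Advanced ends May 11 17:30 → clear.
Rowing Circuit: starts May 12 07:00 at or after Core Advanced ends May 11 17:30 → clear.
Spin Blast: starts May 12 12:30 at or after Core Advanced ends May 11 17:30 → clear.
Yoga Express: starts May 12 14:00 at or after Core Advanced ends May 11 17:30 → clear.

Yes — the slot is free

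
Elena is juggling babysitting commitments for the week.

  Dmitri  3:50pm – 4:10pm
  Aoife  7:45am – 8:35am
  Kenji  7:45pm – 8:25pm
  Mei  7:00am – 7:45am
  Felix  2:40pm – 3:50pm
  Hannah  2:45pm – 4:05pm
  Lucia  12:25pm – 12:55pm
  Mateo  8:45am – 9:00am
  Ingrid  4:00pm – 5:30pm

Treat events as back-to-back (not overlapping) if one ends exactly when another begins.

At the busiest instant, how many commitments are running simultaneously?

3

Walk through starts and ends in time order (an end at T is processed before a start at T):
7:00am start Mei → 1
7:45am end Mei → 0
7:45am start Aoife → 1
8:35am end Aoife → 0
8:45am start Mateo → 1
9:00am end Mateo → 0
12:25pm start Lucia → 1
12:55pm end Lucia → 0
2:40pm start Felix → 1
2:45pm start Hannah → 2
3:50pm end Felix → 1
3:50pm start Dmitri → 2
4:00pm start Ingrid → 3
4:05pm end Hannah → 2
4:10pm end Dmitri → 1
5:30pm end Ingrid → 0
7:45pm start Kenji → 1
8:25pm end Kenji → 0
Peak is 3, at 4:00pm (Dmitri, Hannah, Ingrid).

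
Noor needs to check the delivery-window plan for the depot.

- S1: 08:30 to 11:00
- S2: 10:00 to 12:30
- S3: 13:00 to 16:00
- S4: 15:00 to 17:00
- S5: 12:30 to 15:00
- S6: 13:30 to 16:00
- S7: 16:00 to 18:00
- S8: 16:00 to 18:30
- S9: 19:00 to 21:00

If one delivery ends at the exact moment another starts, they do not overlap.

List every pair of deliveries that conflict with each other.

Check each pair: they overlap iff neither finishes before the other starts.
Sorted by start: S1, S2, S5, S3, S6, S4, S7, S8, S9.
S2 starts before S1 ends → S1 and S2 overlap.
S5 starts after S1 ends, so nothing later overlaps S1 either.
S5 starts exactly when S2 ends (back-to-back, no overlap), so nothing later overlaps S2 either.
S3 starts before S5 ends → S5 and S3 overlap.
S6 starts before S5 ends → S5 and S6 overlap.
S4 starts exactly when S5 ends (back-to-back, no overlap), so nothing later overlaps S5 either.
S6 starts before S3 ends → S3 and S6 overlap.
S4 starts before S3 ends → S3 and S4 overlap.
S7 starts exactly when S3 ends (back-to-back, no overlap), so nothing later overlaps S3 either.
S4 starts before S6 ends → S6 and S4 overlap.
S7 starts exactly when S6 ends (back-to-back, no overlap), so nothing later overlaps S6 either.
S7 starts before S4 ends → S4 and S7 overlap.
S8 starts before S4 ends → S4 and S8 overlap.
S9 starts after S4 ends.
S8 starts before S7 ends → S7 and S8 overlap.
S9 starts after S7 ends.
S9 starts after S8 ends.

S1 & S2, S3 & S4, S3 & S5, S3 & S6, S4 & S6, S4 & S7, S4 & S8, S5 & S6, S7 & S8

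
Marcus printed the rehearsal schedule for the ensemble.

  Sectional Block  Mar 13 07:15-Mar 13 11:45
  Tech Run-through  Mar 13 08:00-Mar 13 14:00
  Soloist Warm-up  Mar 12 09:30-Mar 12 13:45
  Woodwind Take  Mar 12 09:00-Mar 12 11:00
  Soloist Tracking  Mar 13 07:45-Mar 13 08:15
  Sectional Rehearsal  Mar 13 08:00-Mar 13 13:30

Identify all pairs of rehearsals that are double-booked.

Sectional Block & Sectional Rehearsal, Sectional Block & Soloist Tracking, Sectional Block & Tech Run-through, Sectional Rehearsal & Soloist Tracking, Sectional Rehearsal & Tech Run-through, Soloist Tracking & Tech Run-through, Soloist Warm-up & Woodwind Take

Sorted by start: Woodwind Take, Soloist Warm-up, Sectional Block, Soloist Tracking, Tech Run-through, Sectional Rehearsal.
Soloist Warm-up starts before Woodwind Take ends → Woodwind Take and Soloist Warm-up overlap.
Sectional Block starts after Woodwind Take ends, so nothing later overlaps Woodwind Take either.
Sectional Block starts after Soloist Warm-up ends, so nothing later overlaps Soloist Warm-up either.
Soloist Tracking starts before Sectional Block ends → Sectional Block and Soloist Tracking overlap.
Tech Run-through starts before Sectional Block ends → Sectional Block and Tech Run-through overlap.
Sectional Rehearsal starts before Sectional Block ends → Sectional Block and Sectional Rehearsal overlap.
Tech Run-through starts before Soloist Tracking ends → Soloist Tracking and Tech Run-through overlap.
Sectional Rehearsal starts before Soloist Tracking ends → Soloist Tracking and Sectional Rehearsal overlap.
Sectional Rehearsal starts before Tech Run-through ends → Tech Run-through and Sectional Rehearsal overlap.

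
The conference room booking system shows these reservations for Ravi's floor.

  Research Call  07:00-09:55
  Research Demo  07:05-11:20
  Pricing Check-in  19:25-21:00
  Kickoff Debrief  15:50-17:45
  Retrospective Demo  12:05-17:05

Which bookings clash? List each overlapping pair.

Check each pair: they overlap iff neither finishes before the other starts.
Sorted by start: Research Call, Research Demo, Retrospective Demo, Kickoff Debrief, Pricing Check-in.
Research Demo starts before Research Call ends → Research Call and Research Demo overlap.
Retrospective Demo starts after Research Call ends — done with Research Call.
Retrospective Demo starts after Research Demo ends — done with Research Demo.
Kickoff Debrief starts before Retrospective Demo ends → Retrospective Demo and Kickoff Debrief overlap.
Pricing Check-in starts after Retrospective Demo ends.
Pricing Check-in starts after Kickoff Debrief ends.

Kickoff Debrief & Retrospective Demo, Research Call & Research Demo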